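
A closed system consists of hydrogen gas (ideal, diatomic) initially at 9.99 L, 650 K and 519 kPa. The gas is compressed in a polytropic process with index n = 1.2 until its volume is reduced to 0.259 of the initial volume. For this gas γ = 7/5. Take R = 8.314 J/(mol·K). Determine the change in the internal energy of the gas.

n = P₁V₁/(RT₁) = 519×9.99/(8.314×650) = 0.959 mol.
Polytropic n=1.2: T₂ = T₁(V₁/V₂)^(n−1) = 650×(3.86)^0.20 = 852 K; P₂ = P₁(V₁/V₂)^n = 2630 kPa.
For an ideal gas ΔU = nCvΔT with Cv = (5/2)R = 20.8 J/(mol·K).
ΔU = 0.959×20.8×(852−650) = 4020 J.

4020 J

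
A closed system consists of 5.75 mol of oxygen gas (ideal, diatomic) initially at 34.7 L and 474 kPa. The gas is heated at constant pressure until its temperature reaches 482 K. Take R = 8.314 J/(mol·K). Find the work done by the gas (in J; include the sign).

6590 J

T₁ = P₁V₁/(nR) = 474×34.7/(5.75×8.314) = 344 K.
Isobaric: P stays 474 kPa; V/T = const ⇒ T₂ = 482 K, V₂ = 48.6 L.
W = PΔV = 474×(48.6−34.7) kPa·L = 6590 J.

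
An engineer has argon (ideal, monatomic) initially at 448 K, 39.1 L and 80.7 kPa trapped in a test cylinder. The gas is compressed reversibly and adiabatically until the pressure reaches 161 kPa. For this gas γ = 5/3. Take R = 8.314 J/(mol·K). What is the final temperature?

591 K

Adiabatic: T₂/T₁ = (P₂/P₁)^((γ−1)/γ) ⇒ T₂ = 448×(2.00)^0.400 = 591 K; V₂ = 25.8 L.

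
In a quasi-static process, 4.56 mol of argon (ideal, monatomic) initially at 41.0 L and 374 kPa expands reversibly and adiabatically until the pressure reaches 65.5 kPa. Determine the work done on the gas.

-11500 J

T₁ = P₁V₁/(nR) = 374×41.0/(4.56×8.314) = 404 K.
Adiabatic: T₂/T₁ = (P₂/P₁)^((γ−1)/γ) ⇒ T₂ = 404×(0.175)^0.400 = 201 K; V₂ = 117 L.
ΔU = nCvΔT = 4.56×12.5×(201−404) = -11500 J.
Q = 0 for an adiabatic process, so W = −ΔU = 11500 J.
Work done on the gas = −W_by = -11500 J.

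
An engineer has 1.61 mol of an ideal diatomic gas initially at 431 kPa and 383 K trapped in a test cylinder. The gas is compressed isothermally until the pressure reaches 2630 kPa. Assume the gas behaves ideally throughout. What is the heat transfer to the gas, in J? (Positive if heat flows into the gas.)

V₁ = nRT₁/P₁ = 1.61×8.314×383/431 = 11.9 L.
Isothermal: T stays 383 K; PV = const ⇒ V₂ = 1.95 L, P₂ = 2630 kPa.
ΔU = 0 (ideal gas, T constant).
W = nRT ln(V₂/V₁) = 1.61×8.314×383×ln(0.164) = -9270 J.
Q = ΔU + W = -9270 J.

-9270 J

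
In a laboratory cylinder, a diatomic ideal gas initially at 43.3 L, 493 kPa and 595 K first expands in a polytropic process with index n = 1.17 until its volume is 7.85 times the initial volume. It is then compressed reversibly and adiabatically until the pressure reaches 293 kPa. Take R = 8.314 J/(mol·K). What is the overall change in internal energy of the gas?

11200 J

n = P₁V₁/(RT₁) = 493×43.3/(8.314×595) = 4.32 mol.
Step 1 — Polytropic n=1.17: T₂ = T₁(V₁/V₂)^(n−1) = 595×(0.127)^0.17 = 419 K; P₂ = P₁(V₁/V₂)^n = 44.2 kPa.
W = (P₁V₁−P₂V₂)/(n−1) = (493×43.3−44.2×340)/0.17 = 37100 J.
ΔU = nCvΔT = 4.32×20.8×(419−595) = -15800 J.
Q = ΔU + W = 21300 J.
State after step 1: P = 44.2 kPa, V = 340 L, T = 419 K.
Step 2 — Adiabatic: T₂/T₁ = (P₂/P₁)^((γ−1)/γ) ⇒ T₂ = 419×(6.62)^0.286 = 719 K; V₂ = 88.1 L.
ΔU = nCvΔT = 4.32×20.8×(719−419) = 26900 J.
Q = 0 for an adiabatic process, so W = −ΔU = -26900 J.
Net over both steps: W = 10200 J, Q = 21300 J, ΔU = 11200 J.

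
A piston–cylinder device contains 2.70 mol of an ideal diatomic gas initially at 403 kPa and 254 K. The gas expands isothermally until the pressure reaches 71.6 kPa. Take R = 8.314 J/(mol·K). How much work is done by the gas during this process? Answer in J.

V₁ = nRT₁/P₁ = 2.70×8.314×254/403 = 14.1 L.
Isothermal: T stays 254 K; PV = const ⇒ V₂ = 79.6 L, P₂ = 71.6 kPa.
W = nRT ln(V₂/V₁) = 2.70×8.314×254×ln(5.63) = 9850 J.

9850 J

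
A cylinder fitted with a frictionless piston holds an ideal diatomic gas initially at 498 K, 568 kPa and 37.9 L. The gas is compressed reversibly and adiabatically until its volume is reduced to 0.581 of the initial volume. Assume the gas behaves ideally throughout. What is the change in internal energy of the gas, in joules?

13100 J

n = P₁V₁/(RT₁) = 568×37.9/(8.314×498) = 5.20 mol.
Adiabatic: TV^(γ−1) = const ⇒ T₂ = 498×(1.72)^0.400 = 619 K; PV^γ = const ⇒ P₂ = 1210 kPa.
For an ideal gas ΔU = nCvΔT with Cv = (5/2)R = 20.8 J/(mol·K).
ΔU = 5.20×20.8×(619−498) = 13100 J.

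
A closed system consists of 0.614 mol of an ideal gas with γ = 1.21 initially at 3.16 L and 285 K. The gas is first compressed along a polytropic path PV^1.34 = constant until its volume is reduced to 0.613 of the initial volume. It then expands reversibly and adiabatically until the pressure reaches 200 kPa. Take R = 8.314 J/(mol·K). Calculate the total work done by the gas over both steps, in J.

P₁ = nRT₁/V₁ = 0.614×8.314×285/3.16 = 460 kPa.
Step 1 — Polytropic n=1.34: T₂ = T₁(V₁/V₂)^(n−1) = 285×(1.63)^0.34 = 337 K; P₂ = P₁(V₁/V₂)^n = 887 kPa.
W = (P₁V₁−P₂V₂)/(n−1) = (460×3.16−887×1.94)/0.34 = -775 J.
ΔU = nCvΔT = 0.614×39.6×(337−285) = 1250 J.
Q = ΔU + W = 480 J.
State after step 1: P = 887 kPa, V = 1.94 L, T = 337 K.
Step 2 — Adiabatic: T₂/T₁ = (P₂/P₁)^((γ−1)/γ) ⇒ T₂ = 337×(0.225)^0.174 = 260 K; V₂ = 6.63 L.
ΔU = nCvΔT = 0.614×39.6×(260−337) = -1860 J.
Q = 0 for an adiabatic process, so W = −ΔU = 1860 J.
Net over both steps: W = 1090 J, Q = 480 J, ΔU = -610 J.

1090 J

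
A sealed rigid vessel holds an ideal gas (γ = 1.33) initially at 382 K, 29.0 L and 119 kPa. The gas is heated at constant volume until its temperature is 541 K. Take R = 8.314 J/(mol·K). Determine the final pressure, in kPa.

Isochoric: V stays 29.0 L; P/T = const ⇒ T₂ = 541 K, P₂ = 169 kPa.

169 kPa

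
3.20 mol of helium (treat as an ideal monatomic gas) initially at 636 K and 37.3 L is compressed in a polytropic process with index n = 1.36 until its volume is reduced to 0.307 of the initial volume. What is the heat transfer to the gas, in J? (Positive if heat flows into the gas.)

-11500 J

P₁ = nRT₁/V₁ = 3.20×8.314×636/37.3 = 454 kPa.
Polytropic n=1.36: T₂ = T₁(V₁/V₂)^(n−1) = 636×(3.26)^0.36 = 973 K; P₂ = P₁(V₁/V₂)^n = 2260 kPa.
W = (P₁V₁−P₂V₂)/(n−1) = (454×37.3−2260×11.5)/0.36 = -24900 J.
ΔU = nCvΔT = 3.20×12.5×(973−636) = 13400 J.
Q = ΔU + W = -11500 J.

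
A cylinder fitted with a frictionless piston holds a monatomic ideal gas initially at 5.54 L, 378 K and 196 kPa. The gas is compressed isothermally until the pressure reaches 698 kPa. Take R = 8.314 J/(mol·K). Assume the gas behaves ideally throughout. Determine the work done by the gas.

-1380 J

n = P₁V₁/(RT₁) = 196×5.54/(8.314×378) = 0.346 mol.
Isothermal: T stays 378 K; PV = const ⇒ V₂ = 1.56 L, P₂ = 698 kPa.
W = nRT ln(V₂/V₁) = 0.346×8.314×378×ln(0.281) = -1380 J.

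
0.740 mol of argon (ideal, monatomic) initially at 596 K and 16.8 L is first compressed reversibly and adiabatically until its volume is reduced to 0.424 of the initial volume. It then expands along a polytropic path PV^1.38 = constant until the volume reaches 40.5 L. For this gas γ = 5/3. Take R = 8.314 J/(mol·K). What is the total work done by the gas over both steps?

P₁ = nRT₁/V₁ = 0.740×8.314×596/16.8 = 218 kPa.
Step 1 — Adiabatic: TV^(γ−1) = const ⇒ T₂ = 596×(2.36)^0.667 = 1060 K; PV^γ = const ⇒ P₂ = 912 kPa.
ΔU = nCvΔT = 0.740×12.5×(1060−596) = 4250 J.
Q = 0 for an adiabatic process, so W = −ΔU = -4250 J.
State after step 1: P = 912 kPa, V = 7.12 L, T = 1060 K.
Step 2 — Polytropic n=1.38: T₂ = T₁(V₁/V₂)^(n−1) = 1060×(0.176)^0.38 = 546 K; P₂ = P₁(V₁/V₂)^n = 82.9 kPa.
W = (P₁V₁−P₂V₂)/(n−1) = (912×7.12−82.9×40.5)/0.38 = 8260 J.
ΔU = nCvΔT = 0.740×12.5×(546−1060) = -4710 J.
Q = ΔU + W = 3550 J.
Net over both steps: W = 4020 J, Q = 3550 J, ΔU = -465 J.

4020 J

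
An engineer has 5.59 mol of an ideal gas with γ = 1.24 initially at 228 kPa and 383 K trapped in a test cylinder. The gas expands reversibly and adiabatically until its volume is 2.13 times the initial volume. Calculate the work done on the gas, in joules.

V₁ = nRT₁/P₁ = 5.59×8.314×383/228 = 78.1 L.
Adiabatic: TV^(γ−1) = const ⇒ T₂ = 383×(0.469)^0.240 = 319 K; PV^γ = const ⇒ P₂ = 89.3 kPa.
ΔU = nCvΔT = 5.59×34.6×(319−383) = -12300 J.
Q = 0 for an adiabatic process, so W = −ΔU = 12300 J.
Work done on the gas = −W_by = -12300 J.

-12300 J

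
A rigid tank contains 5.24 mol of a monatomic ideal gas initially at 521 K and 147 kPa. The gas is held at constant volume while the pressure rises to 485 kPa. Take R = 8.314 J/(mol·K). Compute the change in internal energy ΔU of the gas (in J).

V₁ = nRT₁/P₁ = 5.24×8.314×521/147 = 154 L.
Isochoric: V stays 154 L; P/T = const ⇒ T₂ = 1720 K, P₂ = 485 kPa.
For an ideal gas ΔU = nCvΔT with Cv = (3/2)R = 12.5 J/(mol·K).
ΔU = 5.24×12.5×(1720−521) = 78300 J.

78300 J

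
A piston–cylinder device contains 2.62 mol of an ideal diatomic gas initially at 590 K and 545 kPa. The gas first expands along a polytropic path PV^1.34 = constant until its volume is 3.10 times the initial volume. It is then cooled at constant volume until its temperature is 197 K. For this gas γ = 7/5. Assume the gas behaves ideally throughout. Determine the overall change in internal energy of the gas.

-21400 J

V₁ = nRT₁/P₁ = 2.62×8.314×590/545 = 23.6 L.
Step 1 — Polytropic n=1.34: T₂ = T₁(V₁/V₂)^(n−1) = 590×(0.323)^0.34 = 402 K; P₂ = P₁(V₁/V₂)^n = 120 kPa.
W = (P₁V₁−P₂V₂)/(n−1) = (545×23.6−120×73.1)/0.34 = 12100 J.
ΔU = nCvΔT = 2.62×20.8×(402−590) = -10300 J.
Q = ΔU + W = 1810 J.
State after step 1: P = 120 kPa, V = 73.1 L, T = 402 K.
Step 2 — Isochoric: V stays 73.1 L; P/T = const ⇒ T₂ = 197 K, P₂ = 58.7 kPa.
W = 0 (no volume change).
ΔU = nCvΔT = 2.62×20.8×(197−402) = -11100 J.
Q = ΔU = -11100 J.
Net over both steps: W = 12100 J, Q = -9330 J, ΔU = -21400 J.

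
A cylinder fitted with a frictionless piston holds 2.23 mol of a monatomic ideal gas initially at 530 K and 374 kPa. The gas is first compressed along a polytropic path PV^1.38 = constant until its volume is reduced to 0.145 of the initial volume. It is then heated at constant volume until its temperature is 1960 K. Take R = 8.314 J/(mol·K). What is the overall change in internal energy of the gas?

39800 J

V₁ = nRT₁/P₁ = 2.23×8.314×530/374 = 26.3 L.
Step 1 — Polytropic n=1.38: T₂ = T₁(V₁/V₂)^(n−1) = 530×(6.90)^0.38 = 1100 K; P₂ = P₁(V₁/V₂)^n = 5370 kPa.
W = (P₁V₁−P₂V₂)/(n−1) = (374×26.3−5370×3.81)/0.38 = -28000 J.
ΔU = nCvΔT = 2.23×12.5×(1100−530) = 16000 J.
Q = ΔU + W = -12000 J.
State after step 1: P = 5370 kPa, V = 3.81 L, T = 1100 K.
Step 2 — Isochoric: V stays 3.81 L; P/T = const ⇒ T₂ = 1960 K, P₂ = 9540 kPa.
W = 0 (no volume change).
ΔU = nCvΔT = 2.23×12.5×(1960−1100) = 23800 J.
Q = ΔU = 23800 J.
Net over both steps: W = -28000 J, Q = 11800 J, ΔU = 39800 J.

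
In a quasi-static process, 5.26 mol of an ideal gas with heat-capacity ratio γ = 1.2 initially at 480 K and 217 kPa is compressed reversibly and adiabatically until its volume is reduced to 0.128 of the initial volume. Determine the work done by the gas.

V₁ = nRT₁/P₁ = 5.26×8.314×480/217 = 96.7 L.
Adiabatic: TV^(γ−1) = const ⇒ T₂ = 480×(7.81)^0.200 = 724 K; PV^γ = const ⇒ P₂ = 2560 kPa.
ΔU = nCvΔT = 5.26×41.6×(724−480) = 53400 J.
Q = 0 for an adiabatic process, so W = −ΔU = -53400 J.

-53400 J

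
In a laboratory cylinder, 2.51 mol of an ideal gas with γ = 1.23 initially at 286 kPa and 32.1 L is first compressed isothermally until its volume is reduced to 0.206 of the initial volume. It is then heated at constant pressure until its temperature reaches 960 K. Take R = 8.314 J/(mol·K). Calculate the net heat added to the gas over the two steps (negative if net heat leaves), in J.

T₁ = P₁V₁/(nR) = 286×32.1/(2.51×8.314) = 440 K.
Step 1 — Isothermal: T stays 440 K; PV = const ⇒ V₂ = 6.61 L, P₂ = 1390 kPa.
ΔU = 0 (ideal gas, T constant).
W = nRT ln(V₂/V₁) = 2.51×8.314×440×ln(0.206) = -14500 J.
Q = ΔU + W = -14500 J.
State after step 1: P = 1390 kPa, V = 6.61 L, T = 440 K.
Step 2 — Isobaric: P stays 1390 kPa; V/T = const ⇒ T₂ = 960 K, V₂ = 14.4 L.
W = PΔV = 1390×(14.4−6.61) kPa·L = 10900 J.
ΔU = nCvΔT = 2.51×36.1×(960−440) = 47200 J.
Q = ΔU + W = nCpΔT = 58000 J.
Net over both steps: W = -3650 J, Q = 43500 J, ΔU = 47200 J.

43500 J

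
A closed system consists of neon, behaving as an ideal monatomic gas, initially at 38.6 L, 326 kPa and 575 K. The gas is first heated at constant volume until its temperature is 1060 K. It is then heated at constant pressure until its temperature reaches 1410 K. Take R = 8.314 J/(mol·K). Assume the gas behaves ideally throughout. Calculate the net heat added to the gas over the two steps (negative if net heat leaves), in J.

35100 J

n = P₁V₁/(RT₁) = 326×38.6/(8.314×575) = 2.63 mol.
Step 1 — Isochoric: V stays 38.6 L; P/T = const ⇒ T₂ = 1060 K, P₂ = 601 kPa.
W = 0 (no volume change).
ΔU = nCvΔT = 2.63×12.5×(1060−575) = 15900 J.
Q = ΔU = 15900 J.
State after step 1: P = 601 kPa, V = 38.6 L, T = 1060 K.
Step 2 — Isobaric: P stays 601 kPa; V/T = const ⇒ T₂ = 1410 K, V₂ = 51.3 L.
W = PΔV = 601×(51.3−38.6) kPa·L = 7660 J.
ΔU = nCvΔT = 2.63×12.5×(1410−1060) = 11500 J.
Q = ΔU + W = nCpΔT = 19100 J.
Net over both steps: W = 7660 J, Q = 35100 J, ΔU = 27400 J.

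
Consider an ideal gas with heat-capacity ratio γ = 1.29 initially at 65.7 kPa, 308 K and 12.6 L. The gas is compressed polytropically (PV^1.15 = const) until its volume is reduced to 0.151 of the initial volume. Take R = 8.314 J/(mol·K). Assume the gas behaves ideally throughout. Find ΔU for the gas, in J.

936 J

n = P₁V₁/(RT₁) = 65.7×12.6/(8.314×308) = 0.323 mol.
Polytropic n=1.15: T₂ = T₁(V₁/V₂)^(n−1) = 308×(6.62)^0.15 = 409 K; P₂ = P₁(V₁/V₂)^n = 578 kPa.
For an ideal gas ΔU = nCvΔT with Cv = R/(γ−1) = 28.7 J/(mol·K).
ΔU = 0.323×28.7×(409−308) = 936 J.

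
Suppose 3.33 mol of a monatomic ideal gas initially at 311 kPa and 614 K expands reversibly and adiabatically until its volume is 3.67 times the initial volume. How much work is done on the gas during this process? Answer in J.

V₁ = nRT₁/P₁ = 3.33×8.314×614/311 = 54.7 L.
Adiabatic: TV^(γ−1) = const ⇒ T₂ = 614×(0.272)^0.667 = 258 K; PV^γ = const ⇒ P₂ = 35.6 kPa.
ΔU = nCvΔT = 3.33×12.5×(258−614) = -14800 J.
Q = 0 for an adiabatic process, so W = −ΔU = 14800 J.
Work done on the gas = −W_by = -14800 J.

-14800 J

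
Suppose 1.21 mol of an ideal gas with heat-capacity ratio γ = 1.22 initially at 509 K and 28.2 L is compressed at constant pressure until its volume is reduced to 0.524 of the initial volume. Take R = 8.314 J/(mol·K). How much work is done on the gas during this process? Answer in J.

2440 J

P₁ = nRT₁/V₁ = 1.21×8.314×509/28.2 = 182 kPa.
Isobaric: P stays 182 kPa; V/T = const ⇒ T₂ = 267 K, V₂ = 14.8 L.
W = PΔV = 182×(14.8−28.2) kPa·L = -2440 J.
Work done on the gas = −W_by = 2440 J.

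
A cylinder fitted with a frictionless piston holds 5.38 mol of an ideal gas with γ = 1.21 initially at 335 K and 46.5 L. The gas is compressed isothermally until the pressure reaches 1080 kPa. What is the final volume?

13.9 L

P₁ = nRT₁/V₁ = 5.38×8.314×335/46.5 = 322 kPa.
Isothermal: T stays 335 K; PV = const ⇒ V₂ = 13.9 L, P₂ = 1080 kPa.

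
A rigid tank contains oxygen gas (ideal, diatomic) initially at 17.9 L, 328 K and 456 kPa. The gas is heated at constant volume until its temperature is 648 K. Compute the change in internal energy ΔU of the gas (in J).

19900 J

n = P₁V₁/(RT₁) = 456×17.9/(8.314×328) = 2.99 mol.
Isochoric: V stays 17.9 L; P/T = const ⇒ T₂ = 648 K, P₂ = 901 kPa.
For an ideal gas ΔU = nCvΔT with Cv = (5/2)R = 20.8 J/(mol·K).
ΔU = 2.99×20.8×(648−328) = 19900 J.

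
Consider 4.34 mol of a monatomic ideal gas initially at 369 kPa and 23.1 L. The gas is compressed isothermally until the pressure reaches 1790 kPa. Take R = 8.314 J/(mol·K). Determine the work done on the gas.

T₁ = P₁V₁/(nR) = 369×23.1/(4.34×8.314) = 236 K.
Isothermal: T stays 236 K; PV = const ⇒ V₂ = 4.76 L, P₂ = 1790 kPa.
W = nRT ln(V₂/V₁) = 4.34×8.314×236×ln(0.206) = -13500 J.
Work done on the gas = −W_by = 13500 J.

13500 J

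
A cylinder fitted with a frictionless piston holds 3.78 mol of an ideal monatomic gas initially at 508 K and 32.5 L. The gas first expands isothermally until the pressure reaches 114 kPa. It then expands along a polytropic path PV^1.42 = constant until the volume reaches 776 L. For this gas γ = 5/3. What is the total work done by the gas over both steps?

P₁ = nRT₁/V₁ = 3.78×8.314×508/32.5 = 491 kPa.
Step 1 — Isothermal: T stays 508 K; PV = const ⇒ V₂ = 140 L, P₂ = 114 kPa.
ΔU = 0 (ideal gas, T constant).
W = nRT ln(V₂/V₁) = 3.78×8.314×508×ln(4.31) = 23300 J.
Q = ΔU + W = 23300 J.
State after step 1: P = 114 kPa, V = 140 L, T = 508 K.
Step 2 — Polytropic n=1.42: T₂ = T₁(V₁/V₂)^(n−1) = 508×(0.180)^0.42 = 247 K; P₂ = P₁(V₁/V₂)^n = 10.0 kPa.
W = (P₁V₁−P₂V₂)/(n−1) = (114×140−10.0×776)/0.42 = 19500 J.
ΔU = nCvΔT = 3.78×12.5×(247−508) = -12300 J.
Q = ΔU + W = 7210 J.
Net over both steps: W = 42800 J, Q = 30500 J, ΔU = -12300 J.

42800 J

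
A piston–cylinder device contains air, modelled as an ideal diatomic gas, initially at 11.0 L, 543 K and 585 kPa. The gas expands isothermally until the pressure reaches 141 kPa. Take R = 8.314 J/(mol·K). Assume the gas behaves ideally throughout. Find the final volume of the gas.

45.6 L

Isothermal: T stays 543 K; PV = const ⇒ V₂ = 45.6 L, P₂ = 141 kPa.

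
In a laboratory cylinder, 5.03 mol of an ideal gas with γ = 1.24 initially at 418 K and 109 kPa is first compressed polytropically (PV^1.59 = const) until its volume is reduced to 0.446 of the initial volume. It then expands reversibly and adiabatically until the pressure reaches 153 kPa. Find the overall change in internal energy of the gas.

24800 J

V₁ = nRT₁/P₁ = 5.03×8.314×418/109 = 160 L.
Step 1 — Polytropic n=1.59: T₂ = T₁(V₁/V₂)^(n−1) = 418×(2.24)^0.59 = 673 K; P₂ = P₁(V₁/V₂)^n = 394 kPa.
W = (P₁V₁−P₂V₂)/(n−1) = (109×160−394×71.5)/0.59 = -18100 J.
ΔU = nCvΔT = 5.03×34.6×(673−418) = 44400 J.
Q = ΔU + W = 26400 J.
State after step 1: P = 394 kPa, V = 71.5 L, T = 673 K.
Step 2 — Adiabatic: T₂/T₁ = (P₂/P₁)^((γ−1)/γ) ⇒ T₂ = 673×(0.389)^0.194 = 561 K; V₂ = 153 L.
ΔU = nCvΔT = 5.03×34.6×(561−673) = -19600 J.
Q = 0 for an adiabatic process, so W = −ΔU = 19600 J.
Net over both steps: W = 1520 J, Q = 26400 J, ΔU = 24800 J.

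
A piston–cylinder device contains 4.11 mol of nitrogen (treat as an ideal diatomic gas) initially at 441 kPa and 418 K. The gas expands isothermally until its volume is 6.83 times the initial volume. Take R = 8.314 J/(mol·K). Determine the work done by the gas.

V₁ = nRT₁/P₁ = 4.11×8.314×418/441 = 32.4 L.
Isothermal: T stays 418 K; PV = const ⇒ V₂ = 221 L, P₂ = 64.6 kPa.
W = nRT ln(V₂/V₁) = 4.11×8.314×418×ln(6.83) = 27400 J.

27400 J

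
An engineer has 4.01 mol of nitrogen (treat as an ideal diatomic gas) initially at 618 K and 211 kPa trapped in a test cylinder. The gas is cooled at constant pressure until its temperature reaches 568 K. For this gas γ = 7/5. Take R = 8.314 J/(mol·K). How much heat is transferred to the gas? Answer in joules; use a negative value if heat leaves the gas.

V₁ = nRT₁/P₁ = 4.01×8.314×618/211 = 97.6 L.
Isobaric: P stays 211 kPa; V/T = const ⇒ T₂ = 568 K, V₂ = 89.7 L.
W = PΔV = 211×(89.7−97.6) kPa·L = -1670 J.
ΔU = nCvΔT = 4.01×20.8×(568−618) = -4170 J.
Q = ΔU + W = nCpΔT = -5830 J.

-5830 J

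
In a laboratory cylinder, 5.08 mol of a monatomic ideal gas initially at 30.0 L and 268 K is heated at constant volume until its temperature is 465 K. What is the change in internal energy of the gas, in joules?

P₁ = nRT₁/V₁ = 5.08×8.314×268/30.0 = 377 kPa.
Isochoric: V stays 30.0 L; P/T = const ⇒ T₂ = 465 K, P₂ = 655 kPa.
For an ideal gas ΔU = nCvΔT with Cv = (3/2)R = 12.5 J/(mol·K).
ΔU = 5.08×12.5×(465−268) = 12500 J.

12500 J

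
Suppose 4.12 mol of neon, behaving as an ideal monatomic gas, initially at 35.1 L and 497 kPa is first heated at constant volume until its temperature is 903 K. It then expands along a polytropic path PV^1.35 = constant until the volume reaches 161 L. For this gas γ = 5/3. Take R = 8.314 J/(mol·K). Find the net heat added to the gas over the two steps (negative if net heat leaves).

T₁ = P₁V₁/(nR) = 497×35.1/(4.12×8.314) = 509 K.
Step 1 — Isochoric: V stays 35.1 L; P/T = const ⇒ T₂ = 903 K, P₂ = 881 kPa.
W = 0 (no volume change).
ΔU = nCvΔT = 4.12×12.5×(903−509) = 20200 J.
Q = ΔU = 20200 J.
State after step 1: P = 881 kPa, V = 35.1 L, T = 903 K.
Step 2 — Polytropic n=1.35: T₂ = T₁(V₁/V₂)^(n−1) = 903×(0.218)^0.35 = 530 K; P₂ = P₁(V₁/V₂)^n = 113 kPa.
W = (P₁V₁−P₂V₂)/(n−1) = (881×35.1−113×161)/0.35 = 36500 J.
ΔU = nCvΔT = 4.12×12.5×(530−903) = -19200 J.
Q = ΔU + W = 17300 J.
Net over both steps: W = 36500 J, Q = 37600 J, ΔU = 1060 J.

37600 J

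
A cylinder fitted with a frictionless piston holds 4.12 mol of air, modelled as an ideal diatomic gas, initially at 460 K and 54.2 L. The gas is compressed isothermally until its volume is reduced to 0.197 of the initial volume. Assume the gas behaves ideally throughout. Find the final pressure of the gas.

1480 kPa

P₁ = nRT₁/V₁ = 4.12×8.314×460/54.2 = 291 kPa.
Isothermal: T stays 460 K; PV = const ⇒ V₂ = 10.7 L, P₂ = 1480 kPa.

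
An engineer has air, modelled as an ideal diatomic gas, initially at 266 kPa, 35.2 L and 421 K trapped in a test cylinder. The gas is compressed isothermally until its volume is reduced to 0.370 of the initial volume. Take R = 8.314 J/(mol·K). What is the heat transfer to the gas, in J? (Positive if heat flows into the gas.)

n = P₁V₁/(RT₁) = 266×35.2/(8.314×421) = 2.68 mol.
Isothermal: T stays 421 K; PV = const ⇒ V₂ = 13.0 L, P₂ = 719 kPa.
ΔU = 0 (ideal gas, T constant).
W = nRT ln(V₂/V₁) = 2.68×8.314×421×ln(0.370) = -9310 J.
Q = ΔU + W = -9310 J.

-9310 J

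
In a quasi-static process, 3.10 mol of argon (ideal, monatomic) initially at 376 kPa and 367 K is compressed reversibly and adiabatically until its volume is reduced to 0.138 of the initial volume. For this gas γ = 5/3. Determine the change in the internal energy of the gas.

V₁ = nRT₁/P₁ = 3.10×8.314×367/376 = 25.2 L.
Adiabatic: TV^(γ−1) = const ⇒ T₂ = 367×(7.25)^0.667 = 1370 K; PV^γ = const ⇒ P₂ = 10200 kPa.
For an ideal gas ΔU = nCvΔT with Cv = (3/2)R = 12.5 J/(mol·K).
ΔU = 3.10×12.5×(1370−367) = 38900 J.

38900 J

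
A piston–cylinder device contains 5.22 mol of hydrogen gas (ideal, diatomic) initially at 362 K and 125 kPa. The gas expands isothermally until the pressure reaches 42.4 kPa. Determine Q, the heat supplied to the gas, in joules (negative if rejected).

V₁ = nRT₁/P₁ = 5.22×8.314×362/125 = 126 L.
Isothermal: T stays 362 K; PV = const ⇒ V₂ = 371 L, P₂ = 42.4 kPa.
ΔU = 0 (ideal gas, T constant).
W = nRT ln(V₂/V₁) = 5.22×8.314×362×ln(2.95) = 17000 J.
Q = ΔU + W = 17000 J.

17000 J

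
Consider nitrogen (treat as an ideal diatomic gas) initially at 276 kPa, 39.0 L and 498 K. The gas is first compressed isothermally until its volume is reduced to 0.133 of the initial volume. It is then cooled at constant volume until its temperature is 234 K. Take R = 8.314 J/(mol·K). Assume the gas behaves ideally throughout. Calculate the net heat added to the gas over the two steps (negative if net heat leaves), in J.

n = P₁V₁/(RT₁) = 276×39.0/(8.314×498) = 2.60 mol.
Step 1 — Isothermal: T stays 498 K; PV = const ⇒ V₂ = 5.19 L, P₂ = 2080 kPa.
ΔU = 0 (ideal gas, T constant).
W = nRT ln(V₂/V₁) = 2.60×8.314×498×ln(0.133) = -21700 J.
Q = ΔU + W = -21700 J.
State after step 1: P = 2080 kPa, V = 5.19 L, T = 498 K.
Step 2 — Isochoric: V stays 5.19 L; P/T = const ⇒ T₂ = 234 K, P₂ = 975 kPa.
W = 0 (no volume change).
ΔU = nCvΔT = 2.60×20.8×(234−498) = -14300 J.
Q = ΔU = -14300 J.
Net over both steps: W = -21700 J, Q = -36000 J, ΔU = -14300 J.

-36000 J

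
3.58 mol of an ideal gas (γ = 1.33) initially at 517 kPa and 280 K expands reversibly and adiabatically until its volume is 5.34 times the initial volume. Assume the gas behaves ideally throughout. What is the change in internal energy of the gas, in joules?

-10700 J

V₁ = nRT₁/P₁ = 3.58×8.314×280/517 = 16.1 L.
Adiabatic: TV^(γ−1) = const ⇒ T₂ = 280×(0.187)^0.330 = 161 K; PV^γ = const ⇒ P₂ = 55.7 kPa.
For an ideal gas ΔU = nCvΔT with Cv = R/(γ−1) = 25.2 J/(mol·K).
ΔU = 3.58×25.2×(161−280) = -10700 J.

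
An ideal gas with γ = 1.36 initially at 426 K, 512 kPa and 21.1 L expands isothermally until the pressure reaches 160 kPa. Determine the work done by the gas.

12600 J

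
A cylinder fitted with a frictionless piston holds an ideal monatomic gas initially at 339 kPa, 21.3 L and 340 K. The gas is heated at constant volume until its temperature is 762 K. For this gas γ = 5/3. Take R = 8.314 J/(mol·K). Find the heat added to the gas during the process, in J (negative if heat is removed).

13400 J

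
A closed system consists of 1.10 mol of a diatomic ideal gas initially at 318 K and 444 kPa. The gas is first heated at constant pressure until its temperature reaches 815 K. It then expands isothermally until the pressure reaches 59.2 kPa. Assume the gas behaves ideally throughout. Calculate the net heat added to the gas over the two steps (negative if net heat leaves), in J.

30900 J

V₁ = nRT₁/P₁ = 1.10×8.314×318/444 = 6.55 L.
Step 1 — Isobaric: P stays 444 kPa; V/T = const ⇒ T₂ = 815 K, V₂ = 16.8 L.
W = PΔV = 444×(16.8−6.55) kPa·L = 4550 J.
ΔU = nCvΔT = 1.10×20.8×(815−318) = 11400 J.
Q = ΔU + W = nCpΔT = 15900 J.
State after step 1: P = 444 kPa, V = 16.8 L, T = 815 K.
Step 2 — Isothermal: T stays 815 K; PV = const ⇒ V₂ = 126 L, P₂ = 59.2 kPa.
ΔU = 0 (ideal gas, T constant).
W = nRT ln(V₂/V₁) = 1.10×8.314×815×ln(7.50) = 15000 J.
Q = ΔU + W = 15000 J.
Net over both steps: W = 19600 J, Q = 30900 J, ΔU = 11400 J.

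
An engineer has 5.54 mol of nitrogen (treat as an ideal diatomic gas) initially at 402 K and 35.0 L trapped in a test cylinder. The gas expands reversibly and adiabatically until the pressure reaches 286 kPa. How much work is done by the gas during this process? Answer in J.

P₁ = nRT₁/V₁ = 5.54×8.314×402/35.0 = 529 kPa.
Adiabatic: T₂/T₁ = (P₂/P₁)^((γ−1)/γ) ⇒ T₂ = 402×(0.541)^0.286 = 337 K; V₂ = 54.3 L.
ΔU = nCvΔT = 5.54×20.8×(337−402) = -7460 J.
Q = 0 for an adiabatic process, so W = −ΔU = 7460 J.

7460 J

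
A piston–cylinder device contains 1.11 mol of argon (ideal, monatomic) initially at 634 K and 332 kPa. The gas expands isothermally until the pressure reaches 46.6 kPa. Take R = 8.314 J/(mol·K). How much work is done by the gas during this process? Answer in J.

V₁ = nRT₁/P₁ = 1.11×8.314×634/332 = 17.6 L.
Isothermal: T stays 634 K; PV = const ⇒ V₂ = 126 L, P₂ = 46.6 kPa.
W = nRT ln(V₂/V₁) = 1.11×8.314×634×ln(7.12) = 11500 J.

11500 J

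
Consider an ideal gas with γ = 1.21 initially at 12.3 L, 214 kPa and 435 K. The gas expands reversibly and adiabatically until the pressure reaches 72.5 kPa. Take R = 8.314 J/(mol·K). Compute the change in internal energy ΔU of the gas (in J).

-2150 J

n = P₁V₁/(RT₁) = 214×12.3/(8.314×435) = 0.728 mol.
Adiabatic: T₂/T₁ = (P₂/P₁)^((γ−1)/γ) ⇒ T₂ = 435×(0.339)^0.174 = 361 K; V₂ = 30.1 L.
For an ideal gas ΔU = nCvΔT with Cv = R/(γ−1) = 39.6 J/(mol·K).
ΔU = 0.728×39.6×(361−435) = -2150 J.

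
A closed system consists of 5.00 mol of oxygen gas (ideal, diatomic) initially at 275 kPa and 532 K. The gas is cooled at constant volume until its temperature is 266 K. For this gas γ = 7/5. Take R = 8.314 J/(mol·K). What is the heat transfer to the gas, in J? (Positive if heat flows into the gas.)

V₁ = nRT₁/P₁ = 5.00×8.314×532/275 = 80.4 L.
Isochoric: V stays 80.4 L; P/T = const ⇒ T₂ = 266 K, P₂ = 138 kPa.
W = 0 (no volume change).
ΔU = nCvΔT = 5.00×20.8×(266−532) = -27600 J.
Q = ΔU = -27600 J.

-27600 J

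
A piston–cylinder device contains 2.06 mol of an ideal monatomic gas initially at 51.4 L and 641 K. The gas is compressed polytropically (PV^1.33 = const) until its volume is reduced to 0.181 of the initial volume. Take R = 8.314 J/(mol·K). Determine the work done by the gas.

-25200 J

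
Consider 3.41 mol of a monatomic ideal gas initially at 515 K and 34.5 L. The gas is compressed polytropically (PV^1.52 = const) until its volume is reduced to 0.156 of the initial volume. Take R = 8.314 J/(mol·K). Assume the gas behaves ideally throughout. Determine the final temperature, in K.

P₁ = nRT₁/V₁ = 3.41×8.314×515/34.5 = 423 kPa.
Polytropic n=1.52: T₂ = T₁(V₁/V₂)^(n−1) = 515×(6.41)^0.52 = 1350 K; P₂ = P₁(V₁/V₂)^n = 7130 kPa.

1350 K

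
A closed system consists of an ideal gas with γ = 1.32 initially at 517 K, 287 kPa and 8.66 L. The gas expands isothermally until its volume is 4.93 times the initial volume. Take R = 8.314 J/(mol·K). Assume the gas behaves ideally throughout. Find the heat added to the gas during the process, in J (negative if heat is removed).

3970 J

n = P₁V₁/(RT₁) = 287×8.66/(8.314×517) = 0.578 mol.
Isothermal: T stays 517 K; PV = const ⇒ V₂ = 42.7 L, P₂ = 58.2 kPa.
ΔU = 0 (ideal gas, T constant).
W = nRT ln(V₂/V₁) = 0.578×8.314×517×ln(4.93) = 3970 J.
Q = ΔU + W = 3970 J.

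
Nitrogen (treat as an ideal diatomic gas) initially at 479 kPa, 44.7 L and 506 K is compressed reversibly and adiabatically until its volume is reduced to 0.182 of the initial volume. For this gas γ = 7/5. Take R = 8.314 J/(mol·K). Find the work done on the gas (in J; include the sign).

52300 J

n = P₁V₁/(RT₁) = 479×44.7/(8.314×506) = 5.09 mol.
Adiabatic: TV^(γ−1) = const ⇒ T₂ = 506×(5.49)^0.400 = 1000 K; PV^γ = const ⇒ P₂ = 5200 kPa.
ΔU = nCvΔT = 5.09×20.8×(1000−506) = 52300 J.
Q = 0 for an adiabatic process, so W = −ΔU = -52300 J.
Work done on the gas = −W_by = 52300 J.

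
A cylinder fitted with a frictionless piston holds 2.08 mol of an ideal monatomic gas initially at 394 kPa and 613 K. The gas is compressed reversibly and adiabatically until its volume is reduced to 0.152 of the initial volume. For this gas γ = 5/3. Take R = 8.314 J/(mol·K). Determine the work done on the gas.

39900 J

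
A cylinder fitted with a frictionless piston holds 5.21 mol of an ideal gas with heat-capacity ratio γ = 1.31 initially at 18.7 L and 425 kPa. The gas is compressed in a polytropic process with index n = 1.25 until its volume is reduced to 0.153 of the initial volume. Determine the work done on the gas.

19000 J

T₁ = P₁V₁/(nR) = 425×18.7/(5.21×8.314) = 183 K.
Polytropic n=1.25: T₂ = T₁(V₁/V₂)^(n−1) = 183×(6.54)^0.25 = 293 K; P₂ = P₁(V₁/V₂)^n = 4440 kPa.
W = (P₁V₁−P₂V₂)/(n−1) = (425×18.7−4440×2.86)/0.25 = -19000 J.
Work done on the gas = −W_by = 19000 J.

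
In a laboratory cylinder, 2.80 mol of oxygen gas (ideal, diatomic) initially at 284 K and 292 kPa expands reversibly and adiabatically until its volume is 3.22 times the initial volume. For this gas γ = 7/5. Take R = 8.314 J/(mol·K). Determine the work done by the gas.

6170 J

V₁ = nRT₁/P₁ = 2.80×8.314×284/292 = 22.6 L.
Adiabatic: TV^(γ−1) = const ⇒ T₂ = 284×(0.311)^0.400 = 178 K; PV^γ = const ⇒ P₂ = 56.8 kPa.
ΔU = nCvΔT = 2.80×20.8×(178−284) = -6170 J.
Q = 0 for an adiabatic process, so W = −ΔU = 6170 J.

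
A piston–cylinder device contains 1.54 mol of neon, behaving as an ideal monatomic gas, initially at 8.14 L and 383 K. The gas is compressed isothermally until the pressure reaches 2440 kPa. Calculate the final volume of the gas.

2.01 L

P₁ = nRT₁/V₁ = 1.54×8.314×383/8.14 = 602 kPa.
Isothermal: T stays 383 K; PV = const ⇒ V₂ = 2.01 L, P₂ = 2440 kPa.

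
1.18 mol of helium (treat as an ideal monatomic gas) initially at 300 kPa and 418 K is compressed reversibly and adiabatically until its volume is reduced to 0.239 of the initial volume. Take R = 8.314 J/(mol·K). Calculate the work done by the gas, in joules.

-9820 J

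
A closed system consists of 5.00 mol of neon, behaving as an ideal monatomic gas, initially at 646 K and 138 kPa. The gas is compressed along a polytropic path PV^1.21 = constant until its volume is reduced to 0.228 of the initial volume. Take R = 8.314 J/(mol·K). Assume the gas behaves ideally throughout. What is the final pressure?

V₁ = nRT₁/P₁ = 5.00×8.314×646/138 = 195 L.
Polytropic n=1.21: T₂ = T₁(V₁/V₂)^(n−1) = 646×(4.39)^0.21 = 881 K; P₂ = P₁(V₁/V₂)^n = 826 kPa.

826 kPa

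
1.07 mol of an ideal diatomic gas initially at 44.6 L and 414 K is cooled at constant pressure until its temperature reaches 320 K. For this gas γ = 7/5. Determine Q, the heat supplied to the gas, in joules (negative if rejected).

-2930 J

P₁ = nRT₁/V₁ = 1.07×8.314×414/44.6 = 82.6 kPa.
Isobaric: P stays 82.6 kPa; V/T = const ⇒ T₂ = 320 K, V₂ = 34.5 L.
W = PΔV = 82.6×(34.5−44.6) kPa·L = -836 J.
ΔU = nCvΔT = 1.07×20.8×(320−414) = -2090 J.
Q = ΔU + W = nCpΔT = -2930 J.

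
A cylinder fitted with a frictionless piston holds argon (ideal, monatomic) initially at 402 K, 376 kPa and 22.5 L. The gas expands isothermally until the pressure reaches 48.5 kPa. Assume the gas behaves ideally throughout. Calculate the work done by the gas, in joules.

17300 J

n = P₁V₁/(RT₁) = 376×22.5/(8.314×402) = 2.53 mol.
Isothermal: T stays 402 K; PV = const ⇒ V₂ = 174 L, P₂ = 48.5 kPa.
W = nRT ln(V₂/V₁) = 2.53×8.314×402×ln(7.75) = 17300 J.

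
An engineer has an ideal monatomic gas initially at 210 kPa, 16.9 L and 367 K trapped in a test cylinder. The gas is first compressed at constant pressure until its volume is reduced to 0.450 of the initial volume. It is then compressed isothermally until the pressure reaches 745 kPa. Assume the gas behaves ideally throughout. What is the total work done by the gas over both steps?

-3970 J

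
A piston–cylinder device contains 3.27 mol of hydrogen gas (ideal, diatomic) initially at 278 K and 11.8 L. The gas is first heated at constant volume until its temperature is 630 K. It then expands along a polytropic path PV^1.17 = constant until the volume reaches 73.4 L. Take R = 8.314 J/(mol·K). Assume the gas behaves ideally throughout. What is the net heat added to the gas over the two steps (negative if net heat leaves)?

39400 J

P₁ = nRT₁/V₁ = 3.27×8.314×278/11.8 = 641 kPa.
Step 1 — Isochoric: V stays 11.8 L; P/T = const ⇒ T₂ = 630 K, P₂ = 1450 kPa.
W = 0 (no volume change).
ΔU = nCvΔT = 3.27×20.8×(630−278) = 23900 J.
Q = ΔU = 23900 J.
State after step 1: P = 1450 kPa, V = 11.8 L, T = 630 K.
Step 2 — Polytropic n=1.17: T₂ = T₁(V₁/V₂)^(n−1) = 630×(0.161)^0.17 = 462 K; P₂ = P₁(V₁/V₂)^n = 171 kPa.
W = (P₁V₁−P₂V₂)/(n−1) = (1450×11.8−171×73.4)/0.17 = 26900 J.
ΔU = nCvΔT = 3.27×20.8×(462−630) = -11400 J.
Q = ΔU + W = 15500 J.
Net over both steps: W = 26900 J, Q = 39400 J, ΔU = 12500 J.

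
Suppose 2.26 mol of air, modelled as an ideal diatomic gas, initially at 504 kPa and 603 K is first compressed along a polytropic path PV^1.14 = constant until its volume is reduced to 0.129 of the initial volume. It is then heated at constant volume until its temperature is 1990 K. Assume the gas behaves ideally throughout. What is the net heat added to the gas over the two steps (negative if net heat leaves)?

38300 J

V₁ = nRT₁/P₁ = 2.26×8.314×603/504 = 22.5 L.
Step 1 — Polytropic n=1.14: T₂ = T₁(V₁/V₂)^(n−1) = 603×(7.75)^0.14 = 803 K; P₂ = P₁(V₁/V₂)^n = 5200 kPa.
W = (P₁V₁−P₂V₂)/(n−1) = (504×22.5−5200×2.90)/0.14 = -26900 J.
ΔU = nCvΔT = 2.26×20.8×(803−603) = 9410 J.
Q = ΔU + W = -17500 J.
State after step 1: P = 5200 kPa, V = 2.90 L, T = 803 K.
Step 2 — Isochoric: V stays 2.90 L; P/T = const ⇒ T₂ = 1990 K, P₂ = 12900 kPa.
W = 0 (no volume change).
ΔU = nCvΔT = 2.26×20.8×(1990−803) = 55700 J.
Q = ΔU = 55700 J.
Net over both steps: W = -26900 J, Q = 38300 J, ΔU = 65200 J.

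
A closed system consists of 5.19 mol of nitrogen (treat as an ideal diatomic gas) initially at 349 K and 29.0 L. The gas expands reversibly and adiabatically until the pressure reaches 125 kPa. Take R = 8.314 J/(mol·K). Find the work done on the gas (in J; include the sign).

-12600 J

P₁ = nRT₁/V₁ = 5.19×8.314×349/29.0 = 519 kPa.
Adiabatic: T₂/T₁ = (P₂/P₁)^((γ−1)/γ) ⇒ T₂ = 349×(0.241)^0.286 = 232 K; V₂ = 80.2 L.
ΔU = nCvΔT = 5.19×20.8×(232−349) = -12600 J.
Q = 0 for an adiabatic process, so W = −ΔU = 12600 J.
Work done on the gas = −W_by = -12600 J.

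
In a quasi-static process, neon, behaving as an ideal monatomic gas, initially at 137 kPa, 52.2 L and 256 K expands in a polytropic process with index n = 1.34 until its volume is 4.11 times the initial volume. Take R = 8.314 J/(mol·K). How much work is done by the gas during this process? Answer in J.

n = P₁V₁/(RT₁) = 137×52.2/(8.314×256) = 3.36 mol.
Polytropic n=1.34: T₂ = T₁(V₁/V₂)^(n−1) = 256×(0.243)^0.34 = 158 K; P₂ = P₁(V₁/V₂)^n = 20.6 kPa.
W = (P₁V₁−P₂V₂)/(n−1) = (137×52.2−20.6×215)/0.34 = 8030 J.

8030 J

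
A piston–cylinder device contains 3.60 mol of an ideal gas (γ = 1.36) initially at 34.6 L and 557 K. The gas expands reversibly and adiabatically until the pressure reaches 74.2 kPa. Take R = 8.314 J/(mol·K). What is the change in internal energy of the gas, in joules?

-18100 J

P₁ = nRT₁/V₁ = 3.60×8.314×557/34.6 = 482 kPa.
Adiabatic: T₂/T₁ = (P₂/P₁)^((γ−1)/γ) ⇒ T₂ = 557×(0.154)^0.265 = 339 K; V₂ = 137 L.
For an ideal gas ΔU = nCvΔT with Cv = R/(γ−1) = 23.1 J/(mol·K).
ΔU = 3.60×23.1×(339−557) = -18100 J.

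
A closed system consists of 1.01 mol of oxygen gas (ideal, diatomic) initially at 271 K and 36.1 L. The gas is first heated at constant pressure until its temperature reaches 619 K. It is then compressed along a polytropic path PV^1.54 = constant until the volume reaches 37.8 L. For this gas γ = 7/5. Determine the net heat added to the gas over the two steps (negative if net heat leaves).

12000 J

P₁ = nRT₁/V₁ = 1.01×8.314×271/36.1 = 63.0 kPa.
Step 1 — Isobaric: P stays 63.0 kPa; V/T = const ⇒ T₂ = 619 K, V₂ = 82.5 L.
W = PΔV = 63.0×(82.5−36.1) kPa·L = 2920 J.
ΔU = nCvΔT = 1.01×20.8×(619−271) = 7310 J.
Q = ΔU + W = nCpΔT = 10200 J.
State after step 1: P = 63.0 kPa, V = 82.5 L, T = 619 K.
Step 2 — Polytropic n=1.54: T₂ = T₁(V₁/V₂)^(n−1) = 619×(2.18)^0.54 = 943 K; P₂ = P₁(V₁/V₂)^n = 210 kPa.
W = (P₁V₁−P₂V₂)/(n−1) = (63.0×82.5−210×37.8)/0.54 = -5040 J.
ΔU = nCvΔT = 1.01×20.8×(943−619) = 6810 J.
Q = ΔU + W = 1760 J.
Net over both steps: W = -2120 J, Q = 12000 J, ΔU = 14100 J.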